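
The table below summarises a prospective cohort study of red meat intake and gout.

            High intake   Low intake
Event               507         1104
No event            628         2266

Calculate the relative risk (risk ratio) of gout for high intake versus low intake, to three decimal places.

1.364

Reading the table with exposure as columns: a = 507 (High intake, case), b = 628 (High intake, non-case), c = 1104 (Low intake, case), d = 2266.
Risk in exposed = 507/1135 = 0.44670; risk in unexposed = 1104/3370 = 0.32760.
RR = 0.44670 / 0.32760 = 1.36356
The risk among the exposed is 1.36 times that among the unexposed.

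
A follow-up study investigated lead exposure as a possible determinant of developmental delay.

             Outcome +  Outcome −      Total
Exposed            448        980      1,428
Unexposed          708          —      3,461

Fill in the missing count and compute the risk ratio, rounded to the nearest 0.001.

1.534

The missing cell is in the unexposed row: 3461 − 708 = 2753.
So a = 448, b = 980, c = 708, d = 2753.
RR = [a/(a+b)] / [c/(c+d)] = (448/1428) / (708/3461) = 0.31373/0.20457 = 1.53362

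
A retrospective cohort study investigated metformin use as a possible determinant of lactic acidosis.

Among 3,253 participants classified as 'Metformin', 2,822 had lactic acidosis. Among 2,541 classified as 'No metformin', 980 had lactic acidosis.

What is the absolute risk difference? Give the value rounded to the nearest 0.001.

0.482

From the description: a = 2822, b = 431, c = 980, d = 1561.
Risk in exposed = 2822/3253 = 0.867507; risk in unexposed = 980/2541 = 0.385675.
Risk difference = 0.867507 − 0.385675 = 0.481832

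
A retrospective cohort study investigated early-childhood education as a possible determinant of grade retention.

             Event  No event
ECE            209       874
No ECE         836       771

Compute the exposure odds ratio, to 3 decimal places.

Cells: a = 209, b = 874, c = 836, d = 771.
OR = (a·d)/(b·c) = (209 × 771) / (874 × 836) = 161139 / 730664 = 0.22054
Exposure is associated with lower odds of grade retention (OR = 0.22 < 1).

0.221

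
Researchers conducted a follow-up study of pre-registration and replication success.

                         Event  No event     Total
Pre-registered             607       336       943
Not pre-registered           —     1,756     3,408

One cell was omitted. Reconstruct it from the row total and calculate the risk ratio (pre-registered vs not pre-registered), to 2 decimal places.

1.33

The missing cell is in the unexposed row: 3408 − 1756 = 1652.
So a = 607, b = 336, c = 1652, d = 1756.
RR = [a/(a+b)] / [c/(c+d)] = (607/943) / (1652/3408) = 0.64369/0.48474 = 1.32790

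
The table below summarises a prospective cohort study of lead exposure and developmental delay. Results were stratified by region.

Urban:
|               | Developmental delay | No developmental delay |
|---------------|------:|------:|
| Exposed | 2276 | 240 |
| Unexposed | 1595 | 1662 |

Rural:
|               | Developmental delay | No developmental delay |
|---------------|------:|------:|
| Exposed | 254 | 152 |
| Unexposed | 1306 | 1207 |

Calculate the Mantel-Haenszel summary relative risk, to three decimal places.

1.714

RR_MH = Σ(aᵢ·n₀ᵢ/nᵢ) / Σ(cᵢ·n₁ᵢ/nᵢ), with n₁ᵢ = aᵢ+bᵢ (exposed), n₀ᵢ = cᵢ+dᵢ (unexposed), nᵢ = n₁ᵢ+n₀ᵢ.
Stratum 1 (Urban): n₁ = 2516, n₀ = 3257, n = 5773; a·n₀/n = 2276·3257/5773 = 1284.0693; c·n₁/n = 1595·2516/5773 = 695.1360
Stratum 2 (Rural): n₁ = 406, n₀ = 2513, n = 2919; a·n₀/n = 254·2513/2919 = 218.6715; c·n₁/n = 1306·406/2919 = 181.6499
RR_MH = (1284.0693 + 218.6715) / (695.1360 + 181.6499) = 1502.7408 / 876.7859 = 1.71392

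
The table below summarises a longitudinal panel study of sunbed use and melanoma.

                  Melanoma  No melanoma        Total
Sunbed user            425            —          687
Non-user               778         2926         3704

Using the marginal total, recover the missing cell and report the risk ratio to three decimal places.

The missing cell is in the exposed row: 687 − 425 = 262.
So a = 425, b = 262, c = 778, d = 2926.
RR = [a/(a+b)] / [c/(c+d)] = (425/687) / (778/3704) = 0.61863/0.21004 = 2.94526

2.945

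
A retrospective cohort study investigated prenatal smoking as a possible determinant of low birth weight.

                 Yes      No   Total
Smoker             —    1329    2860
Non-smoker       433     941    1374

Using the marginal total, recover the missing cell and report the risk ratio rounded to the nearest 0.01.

1.70

The missing cell is in the exposed row: 2860 − 1329 = 1531.
So a = 1531, b = 1329, c = 433, d = 941.
RR = [a/(a+b)] / [c/(c+d)] = (1531/2860) / (433/1374) = 0.53531/0.31514 = 1.69867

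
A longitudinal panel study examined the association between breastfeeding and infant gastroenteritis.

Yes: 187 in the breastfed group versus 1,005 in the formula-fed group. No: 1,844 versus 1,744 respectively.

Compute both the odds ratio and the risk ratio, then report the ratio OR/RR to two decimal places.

0.70

From the description: a = 187, b = 1844, c = 1005, d = 1744.
OR = (187·1744)/(1844·1005) = 326128/1853220 = 0.17598
Risk in exposed = 187/2031 = 0.09207; risk in unexposed = 1005/2749 = 0.36559; RR = 0.25185
OR/RR = 0.17598 / 0.25185 = 0.69875
The outcome is not rare, so the OR lies further from 1 than the RR.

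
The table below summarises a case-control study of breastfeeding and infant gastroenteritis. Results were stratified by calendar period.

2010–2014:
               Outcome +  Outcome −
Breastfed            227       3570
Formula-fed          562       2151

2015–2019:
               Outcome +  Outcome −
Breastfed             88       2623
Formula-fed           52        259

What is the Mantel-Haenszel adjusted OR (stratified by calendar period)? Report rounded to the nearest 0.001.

0.234

OR_MH = Σ(aᵢdᵢ/nᵢ) / Σ(bᵢcᵢ/nᵢ), where nᵢ is the stratum total.
Stratum 1 (2010–2014): n = 6510; a·d/n = 227·2151/6510 = 75.0041; b·c/n = 3570·562/6510 = 308.1935
Stratum 2 (2015–2019): n = 3022; a·d/n = 88·259/3022 = 7.5420; b·c/n = 2623·52/3022 = 45.1343
OR_MH = (75.0041 + 7.5420) / (308.1935 + 45.1343) = 82.5462 / 353.3279 = 0.23362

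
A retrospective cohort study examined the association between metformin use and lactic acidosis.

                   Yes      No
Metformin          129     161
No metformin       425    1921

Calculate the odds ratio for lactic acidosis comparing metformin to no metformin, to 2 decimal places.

3.62

Cells: a = 129, b = 161, c = 425, d = 1921.
OR = (a·d)/(b·c) = (129 × 1921) / (161 × 425) = 247809 / 68425 = 3.62161
The odds of lactic acidosis are about 3.62 times as high in the metformin group.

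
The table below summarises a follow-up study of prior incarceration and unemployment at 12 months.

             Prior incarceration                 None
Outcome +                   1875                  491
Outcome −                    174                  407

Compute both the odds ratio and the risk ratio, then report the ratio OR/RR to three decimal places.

Reading the table with exposure as columns: a = 1875 (Prior incarceration, case), b = 174 (Prior incarceration, non-case), c = 491 (None, case), d = 407.
OR = (1875·407)/(174·491) = 763125/85434 = 8.93233
Risk in exposed = 1875/2049 = 0.91508; risk in unexposed = 491/898 = 0.54677; RR = 1.67361
OR/RR = 8.93233 / 1.67361 = 5.33717
The outcome is not rare, so the OR lies further from 1 than the RR.

5.337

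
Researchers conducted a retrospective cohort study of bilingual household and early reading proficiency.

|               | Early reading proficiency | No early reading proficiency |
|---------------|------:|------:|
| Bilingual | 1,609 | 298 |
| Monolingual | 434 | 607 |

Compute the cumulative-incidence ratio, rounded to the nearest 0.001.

Cells: a = 1609, b = 298, c = 434, d = 607.
Risk in exposed = 1609/1907 = 0.84373; risk in unexposed = 434/1041 = 0.41691.
RR = 0.84373 / 0.41691 = 2.02379
The risk among the exposed is 2.02 times that among the unexposed.

2.024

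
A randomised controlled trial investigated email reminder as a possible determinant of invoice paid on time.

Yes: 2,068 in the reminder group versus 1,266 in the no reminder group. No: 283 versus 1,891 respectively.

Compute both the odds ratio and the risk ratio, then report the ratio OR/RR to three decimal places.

From the description: a = 2068, b = 283, c = 1266, d = 1891.
OR = (2068·1891)/(283·1266) = 3910588/358278 = 10.91495
Risk in exposed = 2068/2351 = 0.87963; risk in unexposed = 1266/3157 = 0.40101; RR = 2.19351
OR/RR = 10.91495 / 2.19351 = 4.97603
The outcome is not rare, so the OR lies further from 1 than the RR.

4.976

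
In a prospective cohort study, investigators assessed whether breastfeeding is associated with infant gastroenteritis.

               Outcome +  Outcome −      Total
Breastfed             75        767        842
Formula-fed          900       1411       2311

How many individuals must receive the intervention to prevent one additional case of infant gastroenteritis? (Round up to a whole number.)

4

Risk in treated group = 75/842 = 0.08907; risk in control = 900/2311 = 0.38944.
Absolute risk reduction = 0.38944 − 0.08907 = 0.30037
NNT = 1 / ARR = 1 / 0.30037 = 3.329 → round up → 4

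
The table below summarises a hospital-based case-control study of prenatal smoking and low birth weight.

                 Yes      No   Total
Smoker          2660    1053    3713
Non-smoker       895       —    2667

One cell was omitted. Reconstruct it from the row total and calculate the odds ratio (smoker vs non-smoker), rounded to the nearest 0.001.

5.001

The missing cell is in the unexposed row: 2667 − 895 = 1772.
So a = 2660, b = 1053, c = 895, d = 1772.
OR = (a·d)/(b·c) = (2660 × 1772) / (1053 × 895) = 4713520 / 942435 = 5.00143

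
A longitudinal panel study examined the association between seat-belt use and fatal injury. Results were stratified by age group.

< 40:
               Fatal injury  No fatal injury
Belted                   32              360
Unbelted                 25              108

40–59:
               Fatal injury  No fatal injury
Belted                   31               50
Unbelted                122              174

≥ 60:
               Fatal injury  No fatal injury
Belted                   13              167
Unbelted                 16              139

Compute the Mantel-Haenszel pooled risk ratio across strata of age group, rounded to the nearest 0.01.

0.72

RR_MH = Σ(aᵢ·n₀ᵢ/nᵢ) / Σ(cᵢ·n₁ᵢ/nᵢ), with n₁ᵢ = aᵢ+bᵢ (exposed), n₀ᵢ = cᵢ+dᵢ (unexposed), nᵢ = n₁ᵢ+n₀ᵢ.
Stratum 1 (< 40): n₁ = 392, n₀ = 133, n = 525; a·n₀/n = 32·133/525 = 8.1067; c·n₁/n = 25·392/525 = 18.6667
Stratum 2 (40–59): n₁ = 81, n₀ = 296, n = 377; a·n₀/n = 31·296/377 = 24.3395; c·n₁/n = 122·81/377 = 26.2122
Stratum 3 (≥ 60): n₁ = 180, n₀ = 155, n = 335; a·n₀/n = 13·155/335 = 6.0149; c·n₁/n = 16·180/335 = 8.5970
RR_MH = (8.1067 + 24.3395 + 6.0149) / (18.6667 + 26.2122 + 8.5970) = 38.4611 / 53.4759 = 0.71922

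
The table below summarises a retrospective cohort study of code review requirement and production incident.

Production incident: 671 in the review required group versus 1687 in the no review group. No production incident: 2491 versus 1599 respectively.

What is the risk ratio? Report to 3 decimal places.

0.413

From the description: a = 671, b = 2491, c = 1687, d = 1599.
Risk in exposed = 671/3162 = 0.21221; risk in unexposed = 1687/3286 = 0.51339.
RR = 0.21221 / 0.51339 = 0.41335
The risk is 59% lower among the exposed than among the unexposed.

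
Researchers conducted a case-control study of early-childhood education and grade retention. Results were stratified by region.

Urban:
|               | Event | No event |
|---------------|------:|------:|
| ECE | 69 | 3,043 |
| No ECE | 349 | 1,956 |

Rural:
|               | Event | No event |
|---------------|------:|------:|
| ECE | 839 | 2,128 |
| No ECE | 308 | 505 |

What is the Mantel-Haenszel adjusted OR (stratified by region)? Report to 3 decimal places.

OR_MH = Σ(aᵢdᵢ/nᵢ) / Σ(bᵢcᵢ/nᵢ), where nᵢ is the stratum total.
Stratum 1 (Urban): n = 5417; a·d/n = 69·1956/5417 = 24.9149; b·c/n = 3043·349/5417 = 196.0508
Stratum 2 (Rural): n = 3780; a·d/n = 839·505/3780 = 112.0886; b·c/n = 2128·308/3780 = 173.3926
OR_MH = (24.9149 + 112.0886) / (196.0508 + 173.3926) = 137.0035 / 369.4434 = 0.37084

0.371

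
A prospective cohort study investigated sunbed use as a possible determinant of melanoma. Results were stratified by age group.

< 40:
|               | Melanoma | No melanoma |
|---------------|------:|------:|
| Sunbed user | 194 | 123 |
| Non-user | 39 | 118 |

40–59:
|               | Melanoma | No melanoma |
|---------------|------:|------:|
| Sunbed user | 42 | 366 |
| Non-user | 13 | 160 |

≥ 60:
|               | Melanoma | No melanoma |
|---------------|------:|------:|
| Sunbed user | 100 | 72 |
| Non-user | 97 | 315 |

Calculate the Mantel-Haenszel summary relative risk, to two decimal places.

2.31

RR_MH = Σ(aᵢ·n₀ᵢ/nᵢ) / Σ(cᵢ·n₁ᵢ/nᵢ), with n₁ᵢ = aᵢ+bᵢ (exposed), n₀ᵢ = cᵢ+dᵢ (unexposed), nᵢ = n₁ᵢ+n₀ᵢ.
Stratum 1 (< 40): n₁ = 317, n₀ = 157, n = 474; a·n₀/n = 194·157/474 = 64.2574; c·n₁/n = 39·317/474 = 26.0823
Stratum 2 (40–59): n₁ = 408, n₀ = 173, n = 581; a·n₀/n = 42·173/581 = 12.5060; c·n₁/n = 13·408/581 = 9.1291
Stratum 3 (≥ 60): n₁ = 172, n₀ = 412, n = 584; a·n₀/n = 100·412/584 = 70.5479; c·n₁/n = 97·172/584 = 28.5685
RR_MH = (64.2574 + 12.5060 + 70.5479) / (26.0823 + 9.1291 + 28.5685) = 147.3114 / 63.7799 = 2.30968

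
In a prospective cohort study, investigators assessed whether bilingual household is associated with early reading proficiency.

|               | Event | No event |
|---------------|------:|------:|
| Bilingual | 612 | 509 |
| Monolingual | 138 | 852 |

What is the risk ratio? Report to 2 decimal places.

Cells: a = 612, b = 509, c = 138, d = 852.
Risk in exposed = 612/1121 = 0.54594; risk in unexposed = 138/990 = 0.13939.
RR = 0.54594 / 0.13939 = 3.91653
The risk among the exposed is 3.92 times that among the unexposed.

3.92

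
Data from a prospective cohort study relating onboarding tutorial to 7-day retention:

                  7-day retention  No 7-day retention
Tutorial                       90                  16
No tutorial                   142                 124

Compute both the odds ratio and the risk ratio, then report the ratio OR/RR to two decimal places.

3.09

Cells: a = 90, b = 16, c = 142, d = 124.
OR = (90·124)/(16·142) = 11160/2272 = 4.91197
Risk in exposed = 90/106 = 0.84906; risk in unexposed = 142/266 = 0.53383; RR = 1.59049
OR/RR = 4.91197 / 1.59049 = 3.08835
The outcome is not rare, so the OR lies further from 1 than the RR.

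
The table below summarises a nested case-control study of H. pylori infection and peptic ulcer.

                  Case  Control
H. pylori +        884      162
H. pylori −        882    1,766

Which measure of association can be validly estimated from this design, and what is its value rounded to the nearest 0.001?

10.926

Cells: a = 884, b = 162, c = 882, d = 1766.
This is a nested case-control study: participants were sampled on outcome status, so risks in the source population cannot be estimated directly — relative risk is not valid here. The odds ratio is the appropriate measure.
OR = (a·d)/(b·c) = (884 × 1766) / (162 × 882) = 1561144 / 142884 = 10.92595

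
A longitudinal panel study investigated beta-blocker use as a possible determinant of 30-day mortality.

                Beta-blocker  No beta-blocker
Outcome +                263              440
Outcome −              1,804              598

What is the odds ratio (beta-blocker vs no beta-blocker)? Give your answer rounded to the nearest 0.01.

0.20

Reading the table with exposure as columns: a = 263 (Beta-blocker, case), b = 1804 (Beta-blocker, non-case), c = 440 (No beta-blocker, case), d = 598.
OR = (a·d)/(b·c) = (263 × 598) / (1804 × 440) = 157274 / 793760 = 0.19814
Exposure is associated with lower odds of 30-day mortality (OR = 0.20 < 1).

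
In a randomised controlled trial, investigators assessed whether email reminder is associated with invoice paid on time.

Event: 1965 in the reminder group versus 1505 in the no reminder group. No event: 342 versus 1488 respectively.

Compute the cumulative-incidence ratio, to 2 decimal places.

1.69

From the description: a = 1965, b = 342, c = 1505, d = 1488.
Risk in exposed = 1965/2307 = 0.85176; risk in unexposed = 1505/2993 = 0.50284.
RR = 0.85176 / 0.50284 = 1.69389
The risk among the exposed is 1.69 times that among the unexposed.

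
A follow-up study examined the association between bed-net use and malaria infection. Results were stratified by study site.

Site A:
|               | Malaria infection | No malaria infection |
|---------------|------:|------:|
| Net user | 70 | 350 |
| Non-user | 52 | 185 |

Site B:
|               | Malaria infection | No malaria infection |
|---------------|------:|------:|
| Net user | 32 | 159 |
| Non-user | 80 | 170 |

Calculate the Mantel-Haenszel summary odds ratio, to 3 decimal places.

OR_MH = Σ(aᵢdᵢ/nᵢ) / Σ(bᵢcᵢ/nᵢ), where nᵢ is the stratum total.
Stratum 1 (Site A): n = 657; a·d/n = 70·185/657 = 19.7108; b·c/n = 350·52/657 = 27.7017
Stratum 2 (Site B): n = 441; a·d/n = 32·170/441 = 12.3356; b·c/n = 159·80/441 = 28.8435
OR_MH = (19.7108 + 12.3356) / (27.7017 + 28.8435) = 32.0464 / 56.5452 = 0.56674

0.567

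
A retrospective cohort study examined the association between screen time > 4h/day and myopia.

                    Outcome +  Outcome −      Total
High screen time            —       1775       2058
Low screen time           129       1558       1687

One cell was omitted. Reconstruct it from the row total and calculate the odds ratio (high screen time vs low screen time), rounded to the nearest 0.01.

1.93

The missing cell is in the exposed row: 2058 − 1775 = 283.
So a = 283, b = 1775, c = 129, d = 1558.
OR = (a·d)/(b·c) = (283 × 1558) / (1775 × 129) = 440914 / 228975 = 1.92560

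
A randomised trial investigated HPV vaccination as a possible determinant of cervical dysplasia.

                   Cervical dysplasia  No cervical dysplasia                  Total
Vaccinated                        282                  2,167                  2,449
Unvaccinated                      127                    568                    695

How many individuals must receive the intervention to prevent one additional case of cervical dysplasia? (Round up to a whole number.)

15

Risk in treated group = 282/2449 = 0.11515; risk in control = 127/695 = 0.18273.
Absolute risk reduction = 0.18273 − 0.11515 = 0.06758
NNT = 1 / ARR = 1 / 0.06758 = 14.796 → round up → 15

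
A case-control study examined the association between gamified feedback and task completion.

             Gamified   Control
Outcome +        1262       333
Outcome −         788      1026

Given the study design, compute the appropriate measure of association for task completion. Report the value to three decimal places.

Reading the table with exposure as columns: a = 1262 (Gamified, case), b = 788 (Gamified, non-case), c = 333 (Control, case), d = 1026.
This is a case-control study: participants were sampled on outcome status, so risks in the source population cannot be estimated directly — relative risk is not valid here. The odds ratio is the appropriate measure.
OR = (a·d)/(b·c) = (1262 × 1026) / (788 × 333) = 1294812 / 262404 = 4.93442

4.934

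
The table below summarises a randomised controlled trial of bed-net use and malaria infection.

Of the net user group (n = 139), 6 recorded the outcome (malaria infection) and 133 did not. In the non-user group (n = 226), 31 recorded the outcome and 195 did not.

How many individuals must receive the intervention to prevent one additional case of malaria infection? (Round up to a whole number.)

11

Risk in treated group = 6/139 = 0.04317; risk in control = 31/226 = 0.13717.
Absolute risk reduction = 0.13717 − 0.04317 = 0.09400
NNT = 1 / ARR = 1 / 0.09400 = 10.638 → round up → 11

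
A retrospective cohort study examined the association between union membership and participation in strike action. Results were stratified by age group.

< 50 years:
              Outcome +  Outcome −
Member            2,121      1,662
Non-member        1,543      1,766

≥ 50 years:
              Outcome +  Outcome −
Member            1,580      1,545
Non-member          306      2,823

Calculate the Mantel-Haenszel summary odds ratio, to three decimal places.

2.839

OR_MH = Σ(aᵢdᵢ/nᵢ) / Σ(bᵢcᵢ/nᵢ), where nᵢ is the stratum total.
Stratum 1 (< 50 years): n = 7092; a·d/n = 2121·1766/7092 = 528.1565; b·c/n = 1662·1543/7092 = 361.5998
Stratum 2 (≥ 50 years): n = 6254; a·d/n = 1580·2823/6254 = 713.1980; b·c/n = 1545·306/6254 = 75.5948
OR_MH = (528.1565 + 713.1980) / (361.5998 + 75.5948) = 1241.3545 / 437.1947 = 2.83936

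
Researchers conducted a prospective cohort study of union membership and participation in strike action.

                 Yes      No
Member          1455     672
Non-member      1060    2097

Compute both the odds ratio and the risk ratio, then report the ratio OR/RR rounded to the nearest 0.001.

Cells: a = 1455, b = 672, c = 1060, d = 2097.
OR = (1455·2097)/(672·1060) = 3051135/712320 = 4.28338
Risk in exposed = 1455/2127 = 0.68406; risk in unexposed = 1060/3157 = 0.33576; RR = 2.03734
OR/RR = 4.28338 / 2.03734 = 2.10243
The outcome is not rare, so the OR lies further from 1 than the RR.

2.102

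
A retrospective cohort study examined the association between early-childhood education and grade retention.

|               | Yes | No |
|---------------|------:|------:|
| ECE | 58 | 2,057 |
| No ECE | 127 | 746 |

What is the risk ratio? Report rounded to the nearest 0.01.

Cells: a = 58, b = 2057, c = 127, d = 746.
Risk in exposed = 58/2115 = 0.02742; risk in unexposed = 127/873 = 0.14548.
RR = 0.02742 / 0.14548 = 0.18851
The risk is 81% lower among the exposed than among the unexposed.

0.19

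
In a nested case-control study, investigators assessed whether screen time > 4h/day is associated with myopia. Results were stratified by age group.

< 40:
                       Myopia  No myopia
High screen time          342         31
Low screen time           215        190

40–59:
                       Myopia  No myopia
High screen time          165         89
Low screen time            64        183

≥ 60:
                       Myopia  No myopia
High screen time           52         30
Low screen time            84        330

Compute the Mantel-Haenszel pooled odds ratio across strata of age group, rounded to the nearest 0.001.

OR_MH = Σ(aᵢdᵢ/nᵢ) / Σ(bᵢcᵢ/nᵢ), where nᵢ is the stratum total.
Stratum 1 (< 40): n = 778; a·d/n = 342·190/778 = 83.5219; b·c/n = 31·215/778 = 8.5668
Stratum 2 (40–59): n = 501; a·d/n = 165·183/501 = 60.2695; b·c/n = 89·64/501 = 11.3693
Stratum 3 (≥ 60): n = 496; a·d/n = 52·330/496 = 34.5968; b·c/n = 30·84/496 = 5.0806
OR_MH = (83.5219 + 60.2695 + 34.5968) / (8.5668 + 11.3693 + 5.0806) = 178.3881 / 25.0167 = 7.13075

7.131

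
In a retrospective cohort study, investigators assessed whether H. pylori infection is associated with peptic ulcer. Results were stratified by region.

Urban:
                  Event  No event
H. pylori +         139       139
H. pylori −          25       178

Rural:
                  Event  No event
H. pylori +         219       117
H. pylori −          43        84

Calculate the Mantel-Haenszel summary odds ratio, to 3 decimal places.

OR_MH = Σ(aᵢdᵢ/nᵢ) / Σ(bᵢcᵢ/nᵢ), where nᵢ is the stratum total.
Stratum 1 (Urban): n = 481; a·d/n = 139·178/481 = 51.4387; b·c/n = 139·25/481 = 7.2245
Stratum 2 (Rural): n = 463; a·d/n = 219·84/463 = 39.7322; b·c/n = 117·43/463 = 10.8661
OR_MH = (51.4387 + 39.7322) / (7.2245 + 10.8661) = 91.1709 / 18.0906 = 5.03967

5.040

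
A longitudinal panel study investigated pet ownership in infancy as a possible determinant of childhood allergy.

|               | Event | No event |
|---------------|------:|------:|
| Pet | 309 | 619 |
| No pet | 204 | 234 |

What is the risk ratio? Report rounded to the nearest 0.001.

Cells: a = 309, b = 619, c = 204, d = 234.
Risk in exposed = 309/928 = 0.33297; risk in unexposed = 204/438 = 0.46575.
RR = 0.33297 / 0.46575 = 0.71492
The risk is 29% lower among the exposed than among the unexposed.

0.715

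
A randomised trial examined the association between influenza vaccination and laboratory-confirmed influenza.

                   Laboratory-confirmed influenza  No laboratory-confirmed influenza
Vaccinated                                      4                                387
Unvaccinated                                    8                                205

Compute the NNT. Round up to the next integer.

Risk in treated group = 4/391 = 0.01023; risk in control = 8/213 = 0.03756.
Absolute risk reduction = 0.03756 − 0.01023 = 0.02733
NNT = 1 / ARR = 1 / 0.02733 = 36.592 → round up → 37

37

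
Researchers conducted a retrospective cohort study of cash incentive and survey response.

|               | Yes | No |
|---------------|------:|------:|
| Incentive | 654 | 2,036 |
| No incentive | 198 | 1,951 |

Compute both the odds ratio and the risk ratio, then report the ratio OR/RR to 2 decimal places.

1.20

Cells: a = 654, b = 2036, c = 198, d = 1951.
OR = (654·1951)/(2036·198) = 1275954/403128 = 3.16513
Risk in exposed = 654/2690 = 0.24312; risk in unexposed = 198/2149 = 0.09214; RR = 2.63874
OR/RR = 3.16513 / 2.63874 = 1.19949
The outcome is not rare, so the OR lies further from 1 than the RR.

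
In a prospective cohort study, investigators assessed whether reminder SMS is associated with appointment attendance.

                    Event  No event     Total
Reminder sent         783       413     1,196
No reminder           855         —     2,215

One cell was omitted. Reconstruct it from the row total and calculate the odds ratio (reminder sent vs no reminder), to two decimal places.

The missing cell is in the unexposed row: 2215 − 855 = 1360.
So a = 783, b = 413, c = 855, d = 1360.
OR = (a·d)/(b·c) = (783 × 1360) / (413 × 855) = 1064880 / 353115 = 3.01567

3.02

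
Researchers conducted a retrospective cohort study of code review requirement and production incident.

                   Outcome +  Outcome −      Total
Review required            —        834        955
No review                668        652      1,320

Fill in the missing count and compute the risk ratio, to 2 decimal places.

The missing cell is in the exposed row: 955 − 834 = 121.
So a = 121, b = 834, c = 668, d = 652.
RR = [a/(a+b)] / [c/(c+d)] = (121/955) / (668/1320) = 0.12670/0.50606 = 0.25037

0.25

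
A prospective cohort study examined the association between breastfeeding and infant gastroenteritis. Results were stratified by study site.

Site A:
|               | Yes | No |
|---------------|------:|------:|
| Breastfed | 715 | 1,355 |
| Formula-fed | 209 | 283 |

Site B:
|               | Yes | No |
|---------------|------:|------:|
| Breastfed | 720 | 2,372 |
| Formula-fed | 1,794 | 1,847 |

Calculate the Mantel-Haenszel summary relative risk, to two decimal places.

RR_MH = Σ(aᵢ·n₀ᵢ/nᵢ) / Σ(cᵢ·n₁ᵢ/nᵢ), with n₁ᵢ = aᵢ+bᵢ (exposed), n₀ᵢ = cᵢ+dᵢ (unexposed), nᵢ = n₁ᵢ+n₀ᵢ.
Stratum 1 (Site A): n₁ = 2070, n₀ = 492, n = 2562; a·n₀/n = 715·492/2562 = 137.3068; c·n₁/n = 209·2070/2562 = 168.8642
Stratum 2 (Site B): n₁ = 3092, n₀ = 3641, n = 6733; a·n₀/n = 720·3641/6733 = 389.3539; c·n₁/n = 1794·3092/6733 = 823.8598
RR_MH = (137.3068 + 389.3539) / (168.8642 + 823.8598) = 526.6607 / 992.7240 = 0.53052

0.53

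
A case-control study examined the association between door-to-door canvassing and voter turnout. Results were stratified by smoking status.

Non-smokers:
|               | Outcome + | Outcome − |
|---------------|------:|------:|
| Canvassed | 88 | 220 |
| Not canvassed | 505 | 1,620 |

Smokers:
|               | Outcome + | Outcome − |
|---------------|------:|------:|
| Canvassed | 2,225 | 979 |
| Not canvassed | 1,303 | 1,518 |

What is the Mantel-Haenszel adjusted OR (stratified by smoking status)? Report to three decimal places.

2.406

OR_MH = Σ(aᵢdᵢ/nᵢ) / Σ(bᵢcᵢ/nᵢ), where nᵢ is the stratum total.
Stratum 1 (Non-smokers): n = 2433; a·d/n = 88·1620/2433 = 58.5943; b·c/n = 220·505/2433 = 45.6638
Stratum 2 (Smokers): n = 6025; a·d/n = 2225·1518/6025 = 560.5892; b·c/n = 979·1303/6025 = 211.7240
OR_MH = (58.5943 + 560.5892) / (45.6638 + 211.7240) = 619.1835 / 257.3878 = 2.40564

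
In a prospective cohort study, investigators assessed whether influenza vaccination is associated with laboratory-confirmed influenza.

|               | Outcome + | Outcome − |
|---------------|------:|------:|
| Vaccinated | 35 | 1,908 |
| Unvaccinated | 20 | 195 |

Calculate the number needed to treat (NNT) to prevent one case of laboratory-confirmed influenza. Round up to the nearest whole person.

Risk in treated group = 35/1943 = 0.01801; risk in control = 20/215 = 0.09302.
Absolute risk reduction = 0.09302 − 0.01801 = 0.07501
NNT = 1 / ARR = 1 / 0.07501 = 13.332 → round up → 14

14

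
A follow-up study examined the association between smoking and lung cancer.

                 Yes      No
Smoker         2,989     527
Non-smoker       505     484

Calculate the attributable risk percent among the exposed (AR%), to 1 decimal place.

Cells: a = 2989, b = 527, c = 505, d = 484.
Risk in exposed = 2989/3516 = 0.85011; risk in unexposed = 505/989 = 0.51062.
RR = 0.85011/0.51062 = 1.66488
AR% = (RR − 1)/RR × 100 = (1.66488 − 1)/1.66488 × 100 = 39.9355%

39.9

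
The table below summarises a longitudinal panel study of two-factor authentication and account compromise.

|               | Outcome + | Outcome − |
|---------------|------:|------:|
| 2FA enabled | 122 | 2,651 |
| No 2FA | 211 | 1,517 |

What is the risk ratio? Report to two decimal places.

Cells: a = 122, b = 2651, c = 211, d = 1517.
Risk in exposed = 122/2773 = 0.04400; risk in unexposed = 211/1728 = 0.12211.
RR = 0.04400 / 0.12211 = 0.36031
The risk is 64% lower among the exposed than among the unexposed.

0.36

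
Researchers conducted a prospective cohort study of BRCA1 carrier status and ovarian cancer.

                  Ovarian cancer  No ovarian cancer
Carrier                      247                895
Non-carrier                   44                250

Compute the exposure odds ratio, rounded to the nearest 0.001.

Cells: a = 247, b = 895, c = 44, d = 250.
OR = (a·d)/(b·c) = (247 × 250) / (895 × 44) = 61750 / 39380 = 1.56805
The odds of ovarian cancer are about 1.57 times as high in the carrier group.

1.568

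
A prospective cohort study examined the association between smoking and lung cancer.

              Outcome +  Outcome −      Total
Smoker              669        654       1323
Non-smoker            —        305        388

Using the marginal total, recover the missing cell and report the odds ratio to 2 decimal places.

The missing cell is in the unexposed row: 388 − 305 = 83.
So a = 669, b = 654, c = 83, d = 305.
OR = (a·d)/(b·c) = (669 × 305) / (654 × 83) = 204045 / 54282 = 3.75898

3.76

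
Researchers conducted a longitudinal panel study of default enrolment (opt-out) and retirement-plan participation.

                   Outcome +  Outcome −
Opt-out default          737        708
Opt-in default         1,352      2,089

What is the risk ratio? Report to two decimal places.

1.30

Cells: a = 737, b = 708, c = 1352, d = 2089.
Risk in exposed = 737/1445 = 0.51003; risk in unexposed = 1352/3441 = 0.39291.
RR = 0.51003 / 0.39291 = 1.29810
The risk among the exposed is 1.30 times that among the unexposed.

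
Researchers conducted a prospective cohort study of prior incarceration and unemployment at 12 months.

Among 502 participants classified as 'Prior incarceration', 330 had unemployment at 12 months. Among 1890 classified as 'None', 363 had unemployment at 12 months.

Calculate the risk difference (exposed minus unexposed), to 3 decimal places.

0.465

From the description: a = 330, b = 172, c = 363, d = 1527.
Risk in exposed = 330/502 = 0.657371; risk in unexposed = 363/1890 = 0.192063.
Risk difference = 0.657371 − 0.192063 = 0.465307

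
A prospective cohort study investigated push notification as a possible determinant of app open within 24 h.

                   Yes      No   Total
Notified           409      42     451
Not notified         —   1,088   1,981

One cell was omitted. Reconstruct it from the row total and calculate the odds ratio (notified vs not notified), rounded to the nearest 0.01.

The missing cell is in the unexposed row: 1981 − 1088 = 893.
So a = 409, b = 42, c = 893, d = 1088.
OR = (a·d)/(b·c) = (409 × 1088) / (42 × 893) = 444992 / 37506 = 11.86456

11.86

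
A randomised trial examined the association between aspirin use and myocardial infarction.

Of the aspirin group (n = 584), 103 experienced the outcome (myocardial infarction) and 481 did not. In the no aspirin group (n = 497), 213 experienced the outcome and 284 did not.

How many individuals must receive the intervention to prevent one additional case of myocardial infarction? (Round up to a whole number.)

4

Risk in treated group = 103/584 = 0.17637; risk in control = 213/497 = 0.42857.
Absolute risk reduction = 0.42857 − 0.17637 = 0.25220
NNT = 1 / ARR = 1 / 0.25220 = 3.965 → round up → 4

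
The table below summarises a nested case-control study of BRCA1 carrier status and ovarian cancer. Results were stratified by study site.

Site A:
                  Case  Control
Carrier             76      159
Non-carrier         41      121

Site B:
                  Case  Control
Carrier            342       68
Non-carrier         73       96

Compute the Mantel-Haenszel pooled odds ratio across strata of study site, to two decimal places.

OR_MH = Σ(aᵢdᵢ/nᵢ) / Σ(bᵢcᵢ/nᵢ), where nᵢ is the stratum total.
Stratum 1 (Site A): n = 397; a·d/n = 76·121/397 = 23.1637; b·c/n = 159·41/397 = 16.4207
Stratum 2 (Site B): n = 579; a·d/n = 342·96/579 = 56.7047; b·c/n = 68·73/579 = 8.5734
OR_MH = (23.1637 + 56.7047) / (16.4207 + 8.5734) = 79.8684 / 24.9941 = 3.19550

3.20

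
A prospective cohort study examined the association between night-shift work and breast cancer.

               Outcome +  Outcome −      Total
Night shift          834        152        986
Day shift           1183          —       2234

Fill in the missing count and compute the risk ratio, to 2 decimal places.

The missing cell is in the unexposed row: 2234 − 1183 = 1051.
So a = 834, b = 152, c = 1183, d = 1051.
RR = [a/(a+b)] / [c/(c+d)] = (834/986) / (1183/2234) = 0.84584/0.52954 = 1.59730

1.60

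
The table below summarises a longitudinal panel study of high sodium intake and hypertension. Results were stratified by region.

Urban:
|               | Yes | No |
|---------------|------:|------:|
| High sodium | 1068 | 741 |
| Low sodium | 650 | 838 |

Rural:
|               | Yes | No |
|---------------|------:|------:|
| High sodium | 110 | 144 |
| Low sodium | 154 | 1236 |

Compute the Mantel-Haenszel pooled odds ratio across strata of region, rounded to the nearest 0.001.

OR_MH = Σ(aᵢdᵢ/nᵢ) / Σ(bᵢcᵢ/nᵢ), where nᵢ is the stratum total.
Stratum 1 (Urban): n = 3297; a·d/n = 1068·838/3297 = 271.4540; b·c/n = 741·650/3297 = 146.0874
Stratum 2 (Rural): n = 1644; a·d/n = 110·1236/1644 = 82.7007; b·c/n = 144·154/1644 = 13.4891
OR_MH = (271.4540 + 82.7007) / (146.0874 + 13.4891) = 354.1548 / 159.5764 = 2.21934

2.219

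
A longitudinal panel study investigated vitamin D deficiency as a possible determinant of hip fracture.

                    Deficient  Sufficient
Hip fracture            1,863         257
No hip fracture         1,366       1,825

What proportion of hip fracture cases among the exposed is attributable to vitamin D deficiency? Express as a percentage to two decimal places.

Reading the table with exposure as columns: a = 1863 (Deficient, case), b = 1366 (Deficient, non-case), c = 257 (Sufficient, case), d = 1825.
Risk in exposed = 1863/3229 = 0.57696; risk in unexposed = 257/2082 = 0.12344.
RR = 0.57696/0.12344 = 4.67404
AR% = (RR − 1)/RR × 100 = (4.67404 − 1)/4.67404 × 100 = 78.6052%

78.61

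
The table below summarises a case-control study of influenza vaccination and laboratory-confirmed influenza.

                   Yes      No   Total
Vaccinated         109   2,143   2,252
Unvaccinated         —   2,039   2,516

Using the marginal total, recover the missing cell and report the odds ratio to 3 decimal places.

0.217

The missing cell is in the unexposed row: 2516 − 2039 = 477.
So a = 109, b = 2143, c = 477, d = 2039.
OR = (a·d)/(b·c) = (109 × 2039) / (2143 × 477) = 222251 / 1022211 = 0.21742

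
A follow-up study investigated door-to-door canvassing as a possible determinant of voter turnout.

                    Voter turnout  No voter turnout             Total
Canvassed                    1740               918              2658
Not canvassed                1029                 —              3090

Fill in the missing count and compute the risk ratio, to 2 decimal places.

1.97

The missing cell is in the unexposed row: 3090 − 1029 = 2061.
So a = 1740, b = 918, c = 1029, d = 2061.
RR = [a/(a+b)] / [c/(c+d)] = (1740/2658) / (1029/3090) = 0.65463/0.33301 = 1.96579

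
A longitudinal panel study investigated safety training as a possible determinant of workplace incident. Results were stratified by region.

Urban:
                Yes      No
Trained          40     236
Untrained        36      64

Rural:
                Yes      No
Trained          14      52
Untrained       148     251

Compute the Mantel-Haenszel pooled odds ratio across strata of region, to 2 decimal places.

0.37

OR_MH = Σ(aᵢdᵢ/nᵢ) / Σ(bᵢcᵢ/nᵢ), where nᵢ is the stratum total.
Stratum 1 (Urban): n = 376; a·d/n = 40·64/376 = 6.8085; b·c/n = 236·36/376 = 22.5957
Stratum 2 (Rural): n = 465; a·d/n = 14·251/465 = 7.5570; b·c/n = 52·148/465 = 16.5505
OR_MH = (6.8085 + 7.5570) / (22.5957 + 16.5505) = 14.3655 / 39.1463 = 0.36697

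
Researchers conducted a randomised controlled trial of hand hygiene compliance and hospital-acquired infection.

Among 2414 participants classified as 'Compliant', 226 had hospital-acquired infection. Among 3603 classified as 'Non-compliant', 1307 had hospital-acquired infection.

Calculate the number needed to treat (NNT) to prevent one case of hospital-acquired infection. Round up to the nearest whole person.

Risk in treated group = 226/2414 = 0.09362; risk in control = 1307/3603 = 0.36275.
Absolute risk reduction = 0.36275 − 0.09362 = 0.26913
NNT = 1 / ARR = 1 / 0.26913 = 3.716 → round up → 4

4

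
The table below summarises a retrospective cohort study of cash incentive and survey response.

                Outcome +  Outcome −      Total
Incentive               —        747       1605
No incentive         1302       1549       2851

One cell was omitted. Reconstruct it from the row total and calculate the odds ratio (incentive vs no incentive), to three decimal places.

The missing cell is in the exposed row: 1605 − 747 = 858.
So a = 858, b = 747, c = 1302, d = 1549.
OR = (a·d)/(b·c) = (858 × 1549) / (747 × 1302) = 1329042 / 972594 = 1.36649

1.366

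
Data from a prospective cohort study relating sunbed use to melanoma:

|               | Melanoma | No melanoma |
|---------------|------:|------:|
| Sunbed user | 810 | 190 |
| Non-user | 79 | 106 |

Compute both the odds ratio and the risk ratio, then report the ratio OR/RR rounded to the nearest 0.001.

Cells: a = 810, b = 190, c = 79, d = 106.
OR = (810·106)/(190·79) = 85860/15010 = 5.72019
Risk in exposed = 810/1000 = 0.81000; risk in unexposed = 79/185 = 0.42703; RR = 1.89684
OR/RR = 5.72019 / 1.89684 = 3.01565
The outcome is not rare, so the OR lies further from 1 than the RR.

3.016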